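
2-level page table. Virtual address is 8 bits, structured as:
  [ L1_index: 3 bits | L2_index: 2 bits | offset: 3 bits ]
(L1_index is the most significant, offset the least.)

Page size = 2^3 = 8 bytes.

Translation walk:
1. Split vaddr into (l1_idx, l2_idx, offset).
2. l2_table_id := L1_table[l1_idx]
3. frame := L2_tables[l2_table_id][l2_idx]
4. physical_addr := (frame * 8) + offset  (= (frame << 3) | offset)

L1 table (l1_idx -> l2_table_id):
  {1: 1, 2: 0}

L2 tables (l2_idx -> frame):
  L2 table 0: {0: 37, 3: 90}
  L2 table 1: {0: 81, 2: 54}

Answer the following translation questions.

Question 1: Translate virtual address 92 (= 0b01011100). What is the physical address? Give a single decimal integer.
vaddr = 92 = 0b01011100
Split: l1_idx=2, l2_idx=3, offset=4
L1[2] = 0
L2[0][3] = 90
paddr = 90 * 8 + 4 = 724

Answer: 724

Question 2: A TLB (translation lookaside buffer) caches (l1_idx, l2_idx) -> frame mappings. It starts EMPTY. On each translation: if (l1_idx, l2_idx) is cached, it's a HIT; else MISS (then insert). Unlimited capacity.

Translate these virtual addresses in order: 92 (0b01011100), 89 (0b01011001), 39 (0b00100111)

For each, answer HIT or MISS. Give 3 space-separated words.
vaddr=92: (2,3) not in TLB -> MISS, insert
vaddr=89: (2,3) in TLB -> HIT
vaddr=39: (1,0) not in TLB -> MISS, insert

Answer: MISS HIT MISS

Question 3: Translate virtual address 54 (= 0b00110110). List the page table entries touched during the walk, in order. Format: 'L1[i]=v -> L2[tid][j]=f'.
Answer: L1[1]=1 -> L2[1][2]=54

Derivation:
vaddr = 54 = 0b00110110
Split: l1_idx=1, l2_idx=2, offset=6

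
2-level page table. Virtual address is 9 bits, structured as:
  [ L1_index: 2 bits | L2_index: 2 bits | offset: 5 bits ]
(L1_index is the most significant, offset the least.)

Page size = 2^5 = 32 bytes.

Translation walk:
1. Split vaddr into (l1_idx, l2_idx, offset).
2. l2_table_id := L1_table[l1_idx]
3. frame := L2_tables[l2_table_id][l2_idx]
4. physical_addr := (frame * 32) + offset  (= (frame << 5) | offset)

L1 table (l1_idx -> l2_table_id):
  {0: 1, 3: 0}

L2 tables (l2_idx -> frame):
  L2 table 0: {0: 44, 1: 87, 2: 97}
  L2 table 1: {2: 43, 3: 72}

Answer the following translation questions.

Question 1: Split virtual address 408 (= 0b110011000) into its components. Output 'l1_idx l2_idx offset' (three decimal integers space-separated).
vaddr = 408 = 0b110011000
  top 2 bits -> l1_idx = 3
  next 2 bits -> l2_idx = 0
  bottom 5 bits -> offset = 24

Answer: 3 0 24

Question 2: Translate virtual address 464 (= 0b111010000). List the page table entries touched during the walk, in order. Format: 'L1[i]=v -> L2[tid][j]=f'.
Answer: L1[3]=0 -> L2[0][2]=97

Derivation:
vaddr = 464 = 0b111010000
Split: l1_idx=3, l2_idx=2, offset=16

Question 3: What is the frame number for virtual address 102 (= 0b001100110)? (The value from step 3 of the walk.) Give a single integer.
vaddr = 102: l1_idx=0, l2_idx=3
L1[0] = 1; L2[1][3] = 72

Answer: 72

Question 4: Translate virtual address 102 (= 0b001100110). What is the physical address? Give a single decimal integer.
Answer: 2310

Derivation:
vaddr = 102 = 0b001100110
Split: l1_idx=0, l2_idx=3, offset=6
L1[0] = 1
L2[1][3] = 72
paddr = 72 * 32 + 6 = 2310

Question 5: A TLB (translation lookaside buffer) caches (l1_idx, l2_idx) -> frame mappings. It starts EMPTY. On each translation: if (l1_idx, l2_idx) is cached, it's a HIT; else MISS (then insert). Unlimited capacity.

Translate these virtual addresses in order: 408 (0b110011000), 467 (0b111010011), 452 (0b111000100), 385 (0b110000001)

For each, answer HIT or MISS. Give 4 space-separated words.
vaddr=408: (3,0) not in TLB -> MISS, insert
vaddr=467: (3,2) not in TLB -> MISS, insert
vaddr=452: (3,2) in TLB -> HIT
vaddr=385: (3,0) in TLB -> HIT

Answer: MISS MISS HIT HIT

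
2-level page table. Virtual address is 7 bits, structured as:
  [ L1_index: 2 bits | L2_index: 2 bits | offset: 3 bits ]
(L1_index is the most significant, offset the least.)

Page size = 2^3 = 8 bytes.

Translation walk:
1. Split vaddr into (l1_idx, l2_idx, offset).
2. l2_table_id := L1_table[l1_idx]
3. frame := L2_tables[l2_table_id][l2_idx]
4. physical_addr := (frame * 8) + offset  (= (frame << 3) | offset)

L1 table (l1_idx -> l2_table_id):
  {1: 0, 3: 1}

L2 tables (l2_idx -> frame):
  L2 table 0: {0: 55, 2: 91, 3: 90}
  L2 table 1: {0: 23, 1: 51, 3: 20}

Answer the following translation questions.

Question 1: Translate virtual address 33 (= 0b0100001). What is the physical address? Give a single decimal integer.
Answer: 441

Derivation:
vaddr = 33 = 0b0100001
Split: l1_idx=1, l2_idx=0, offset=1
L1[1] = 0
L2[0][0] = 55
paddr = 55 * 8 + 1 = 441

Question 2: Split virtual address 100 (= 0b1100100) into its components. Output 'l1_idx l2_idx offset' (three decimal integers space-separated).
vaddr = 100 = 0b1100100
  top 2 bits -> l1_idx = 3
  next 2 bits -> l2_idx = 0
  bottom 3 bits -> offset = 4

Answer: 3 0 4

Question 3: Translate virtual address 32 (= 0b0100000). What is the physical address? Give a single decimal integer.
vaddr = 32 = 0b0100000
Split: l1_idx=1, l2_idx=0, offset=0
L1[1] = 0
L2[0][0] = 55
paddr = 55 * 8 + 0 = 440

Answer: 440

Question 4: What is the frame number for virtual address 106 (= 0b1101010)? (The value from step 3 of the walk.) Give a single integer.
Answer: 51

Derivation:
vaddr = 106: l1_idx=3, l2_idx=1
L1[3] = 1; L2[1][1] = 51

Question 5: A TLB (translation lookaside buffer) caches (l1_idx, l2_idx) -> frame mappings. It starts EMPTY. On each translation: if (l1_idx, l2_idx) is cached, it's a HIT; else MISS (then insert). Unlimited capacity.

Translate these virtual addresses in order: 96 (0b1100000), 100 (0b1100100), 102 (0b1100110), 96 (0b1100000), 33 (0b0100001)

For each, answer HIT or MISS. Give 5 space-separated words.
vaddr=96: (3,0) not in TLB -> MISS, insert
vaddr=100: (3,0) in TLB -> HIT
vaddr=102: (3,0) in TLB -> HIT
vaddr=96: (3,0) in TLB -> HIT
vaddr=33: (1,0) not in TLB -> MISS, insert

Answer: MISS HIT HIT HIT MISS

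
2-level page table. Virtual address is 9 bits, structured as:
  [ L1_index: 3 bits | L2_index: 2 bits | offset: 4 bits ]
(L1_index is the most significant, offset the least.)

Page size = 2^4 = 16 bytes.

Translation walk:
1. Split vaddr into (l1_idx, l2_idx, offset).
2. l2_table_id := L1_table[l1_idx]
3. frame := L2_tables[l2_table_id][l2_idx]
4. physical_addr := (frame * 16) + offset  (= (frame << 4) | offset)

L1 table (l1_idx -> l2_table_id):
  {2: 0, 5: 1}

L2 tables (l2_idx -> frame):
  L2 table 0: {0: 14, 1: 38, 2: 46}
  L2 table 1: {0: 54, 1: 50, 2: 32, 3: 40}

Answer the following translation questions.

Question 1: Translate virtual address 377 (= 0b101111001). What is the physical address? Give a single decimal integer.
vaddr = 377 = 0b101111001
Split: l1_idx=5, l2_idx=3, offset=9
L1[5] = 1
L2[1][3] = 40
paddr = 40 * 16 + 9 = 649

Answer: 649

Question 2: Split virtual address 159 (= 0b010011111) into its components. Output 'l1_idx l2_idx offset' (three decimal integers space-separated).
vaddr = 159 = 0b010011111
  top 3 bits -> l1_idx = 2
  next 2 bits -> l2_idx = 1
  bottom 4 bits -> offset = 15

Answer: 2 1 15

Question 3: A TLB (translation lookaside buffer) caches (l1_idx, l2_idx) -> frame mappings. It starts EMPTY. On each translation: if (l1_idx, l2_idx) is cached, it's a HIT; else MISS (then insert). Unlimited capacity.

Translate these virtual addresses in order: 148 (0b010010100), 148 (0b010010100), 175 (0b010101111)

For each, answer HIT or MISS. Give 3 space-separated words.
vaddr=148: (2,1) not in TLB -> MISS, insert
vaddr=148: (2,1) in TLB -> HIT
vaddr=175: (2,2) not in TLB -> MISS, insert

Answer: MISS HIT MISS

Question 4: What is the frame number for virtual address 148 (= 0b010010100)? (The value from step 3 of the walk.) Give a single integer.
vaddr = 148: l1_idx=2, l2_idx=1
L1[2] = 0; L2[0][1] = 38

Answer: 38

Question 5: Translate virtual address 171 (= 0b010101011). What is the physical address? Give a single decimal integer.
vaddr = 171 = 0b010101011
Split: l1_idx=2, l2_idx=2, offset=11
L1[2] = 0
L2[0][2] = 46
paddr = 46 * 16 + 11 = 747

Answer: 747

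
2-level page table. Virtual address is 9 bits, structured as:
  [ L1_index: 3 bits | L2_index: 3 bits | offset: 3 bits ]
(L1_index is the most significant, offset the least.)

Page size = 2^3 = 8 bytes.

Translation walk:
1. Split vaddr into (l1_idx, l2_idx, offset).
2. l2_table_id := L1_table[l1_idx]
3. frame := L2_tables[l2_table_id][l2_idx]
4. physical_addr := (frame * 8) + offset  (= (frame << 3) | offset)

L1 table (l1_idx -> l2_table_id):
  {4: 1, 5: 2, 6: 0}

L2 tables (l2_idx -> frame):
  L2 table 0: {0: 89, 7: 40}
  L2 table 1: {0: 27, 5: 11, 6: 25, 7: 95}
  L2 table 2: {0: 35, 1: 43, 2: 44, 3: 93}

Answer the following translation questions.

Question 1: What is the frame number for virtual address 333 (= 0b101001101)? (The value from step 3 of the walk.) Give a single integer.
Answer: 43

Derivation:
vaddr = 333: l1_idx=5, l2_idx=1
L1[5] = 2; L2[2][1] = 43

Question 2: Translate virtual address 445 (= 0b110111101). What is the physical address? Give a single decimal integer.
vaddr = 445 = 0b110111101
Split: l1_idx=6, l2_idx=7, offset=5
L1[6] = 0
L2[0][7] = 40
paddr = 40 * 8 + 5 = 325

Answer: 325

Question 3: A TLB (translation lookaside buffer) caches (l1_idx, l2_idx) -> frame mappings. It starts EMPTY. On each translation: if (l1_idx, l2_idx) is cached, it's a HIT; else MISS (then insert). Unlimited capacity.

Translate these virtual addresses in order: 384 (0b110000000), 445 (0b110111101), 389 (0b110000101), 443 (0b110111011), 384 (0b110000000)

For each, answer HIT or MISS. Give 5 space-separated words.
Answer: MISS MISS HIT HIT HIT

Derivation:
vaddr=384: (6,0) not in TLB -> MISS, insert
vaddr=445: (6,7) not in TLB -> MISS, insert
vaddr=389: (6,0) in TLB -> HIT
vaddr=443: (6,7) in TLB -> HIT
vaddr=384: (6,0) in TLB -> HIT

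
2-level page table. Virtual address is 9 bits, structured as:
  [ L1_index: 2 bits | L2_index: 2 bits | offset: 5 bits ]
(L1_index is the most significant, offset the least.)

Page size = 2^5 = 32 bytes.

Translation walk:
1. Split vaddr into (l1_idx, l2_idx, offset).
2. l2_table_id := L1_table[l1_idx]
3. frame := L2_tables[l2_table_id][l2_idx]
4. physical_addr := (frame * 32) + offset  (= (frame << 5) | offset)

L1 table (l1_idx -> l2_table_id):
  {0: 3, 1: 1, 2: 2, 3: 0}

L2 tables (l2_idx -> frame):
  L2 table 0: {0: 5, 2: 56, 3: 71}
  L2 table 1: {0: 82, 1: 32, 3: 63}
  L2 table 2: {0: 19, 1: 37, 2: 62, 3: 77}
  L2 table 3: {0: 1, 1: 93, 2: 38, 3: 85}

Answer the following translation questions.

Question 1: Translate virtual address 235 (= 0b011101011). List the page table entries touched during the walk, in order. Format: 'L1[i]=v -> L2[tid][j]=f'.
vaddr = 235 = 0b011101011
Split: l1_idx=1, l2_idx=3, offset=11

Answer: L1[1]=1 -> L2[1][3]=63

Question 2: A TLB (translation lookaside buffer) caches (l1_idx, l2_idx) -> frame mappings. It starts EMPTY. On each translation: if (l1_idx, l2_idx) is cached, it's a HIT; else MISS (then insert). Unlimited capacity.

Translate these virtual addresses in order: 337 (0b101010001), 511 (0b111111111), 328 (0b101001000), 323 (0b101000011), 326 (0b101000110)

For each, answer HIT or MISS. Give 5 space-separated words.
Answer: MISS MISS HIT HIT HIT

Derivation:
vaddr=337: (2,2) not in TLB -> MISS, insert
vaddr=511: (3,3) not in TLB -> MISS, insert
vaddr=328: (2,2) in TLB -> HIT
vaddr=323: (2,2) in TLB -> HIT
vaddr=326: (2,2) in TLB -> HIT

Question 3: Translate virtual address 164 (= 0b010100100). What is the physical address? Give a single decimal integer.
Answer: 1028

Derivation:
vaddr = 164 = 0b010100100
Split: l1_idx=1, l2_idx=1, offset=4
L1[1] = 1
L2[1][1] = 32
paddr = 32 * 32 + 4 = 1028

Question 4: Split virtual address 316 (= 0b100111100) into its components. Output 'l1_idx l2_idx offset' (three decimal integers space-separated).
vaddr = 316 = 0b100111100
  top 2 bits -> l1_idx = 2
  next 2 bits -> l2_idx = 1
  bottom 5 bits -> offset = 28

Answer: 2 1 28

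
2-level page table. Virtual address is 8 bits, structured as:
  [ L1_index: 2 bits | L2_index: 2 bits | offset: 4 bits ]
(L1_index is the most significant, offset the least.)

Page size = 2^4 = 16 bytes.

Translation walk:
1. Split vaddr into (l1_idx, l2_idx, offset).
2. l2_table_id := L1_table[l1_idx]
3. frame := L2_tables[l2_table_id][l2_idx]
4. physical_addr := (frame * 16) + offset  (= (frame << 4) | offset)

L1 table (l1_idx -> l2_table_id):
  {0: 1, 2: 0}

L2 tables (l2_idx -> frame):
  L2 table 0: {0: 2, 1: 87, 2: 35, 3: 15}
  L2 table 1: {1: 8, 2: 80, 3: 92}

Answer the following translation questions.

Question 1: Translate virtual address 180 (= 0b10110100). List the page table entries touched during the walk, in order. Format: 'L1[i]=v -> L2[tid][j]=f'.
Answer: L1[2]=0 -> L2[0][3]=15

Derivation:
vaddr = 180 = 0b10110100
Split: l1_idx=2, l2_idx=3, offset=4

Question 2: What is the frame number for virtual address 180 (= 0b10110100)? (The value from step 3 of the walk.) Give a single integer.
vaddr = 180: l1_idx=2, l2_idx=3
L1[2] = 0; L2[0][3] = 15

Answer: 15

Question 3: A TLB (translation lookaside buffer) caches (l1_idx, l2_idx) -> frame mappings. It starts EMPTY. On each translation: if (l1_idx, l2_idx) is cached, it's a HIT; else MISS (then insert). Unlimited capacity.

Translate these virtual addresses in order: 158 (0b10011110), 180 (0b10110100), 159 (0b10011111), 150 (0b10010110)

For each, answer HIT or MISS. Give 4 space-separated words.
Answer: MISS MISS HIT HIT

Derivation:
vaddr=158: (2,1) not in TLB -> MISS, insert
vaddr=180: (2,3) not in TLB -> MISS, insert
vaddr=159: (2,1) in TLB -> HIT
vaddr=150: (2,1) in TLB -> HIT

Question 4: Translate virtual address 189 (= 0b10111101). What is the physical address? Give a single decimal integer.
vaddr = 189 = 0b10111101
Split: l1_idx=2, l2_idx=3, offset=13
L1[2] = 0
L2[0][3] = 15
paddr = 15 * 16 + 13 = 253

Answer: 253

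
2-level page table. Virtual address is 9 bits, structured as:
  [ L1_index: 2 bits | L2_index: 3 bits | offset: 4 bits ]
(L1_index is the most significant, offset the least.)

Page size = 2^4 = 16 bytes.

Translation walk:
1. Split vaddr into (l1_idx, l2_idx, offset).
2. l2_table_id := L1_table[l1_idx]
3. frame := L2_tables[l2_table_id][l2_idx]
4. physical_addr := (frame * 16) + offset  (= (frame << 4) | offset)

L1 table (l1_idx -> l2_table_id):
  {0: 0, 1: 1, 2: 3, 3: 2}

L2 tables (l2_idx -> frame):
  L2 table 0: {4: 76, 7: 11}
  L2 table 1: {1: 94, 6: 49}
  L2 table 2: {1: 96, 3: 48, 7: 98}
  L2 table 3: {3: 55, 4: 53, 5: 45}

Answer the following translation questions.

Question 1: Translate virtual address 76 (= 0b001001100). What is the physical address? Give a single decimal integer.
vaddr = 76 = 0b001001100
Split: l1_idx=0, l2_idx=4, offset=12
L1[0] = 0
L2[0][4] = 76
paddr = 76 * 16 + 12 = 1228

Answer: 1228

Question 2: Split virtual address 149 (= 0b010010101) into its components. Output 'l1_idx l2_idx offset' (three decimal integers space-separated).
Answer: 1 1 5

Derivation:
vaddr = 149 = 0b010010101
  top 2 bits -> l1_idx = 1
  next 3 bits -> l2_idx = 1
  bottom 4 bits -> offset = 5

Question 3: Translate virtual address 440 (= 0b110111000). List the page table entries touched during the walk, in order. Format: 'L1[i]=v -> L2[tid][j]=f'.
Answer: L1[3]=2 -> L2[2][3]=48

Derivation:
vaddr = 440 = 0b110111000
Split: l1_idx=3, l2_idx=3, offset=8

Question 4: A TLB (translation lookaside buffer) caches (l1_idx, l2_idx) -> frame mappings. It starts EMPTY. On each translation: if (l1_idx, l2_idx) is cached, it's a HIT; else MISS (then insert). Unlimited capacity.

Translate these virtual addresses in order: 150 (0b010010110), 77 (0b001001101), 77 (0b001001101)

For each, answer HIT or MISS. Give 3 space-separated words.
Answer: MISS MISS HIT

Derivation:
vaddr=150: (1,1) not in TLB -> MISS, insert
vaddr=77: (0,4) not in TLB -> MISS, insert
vaddr=77: (0,4) in TLB -> HIT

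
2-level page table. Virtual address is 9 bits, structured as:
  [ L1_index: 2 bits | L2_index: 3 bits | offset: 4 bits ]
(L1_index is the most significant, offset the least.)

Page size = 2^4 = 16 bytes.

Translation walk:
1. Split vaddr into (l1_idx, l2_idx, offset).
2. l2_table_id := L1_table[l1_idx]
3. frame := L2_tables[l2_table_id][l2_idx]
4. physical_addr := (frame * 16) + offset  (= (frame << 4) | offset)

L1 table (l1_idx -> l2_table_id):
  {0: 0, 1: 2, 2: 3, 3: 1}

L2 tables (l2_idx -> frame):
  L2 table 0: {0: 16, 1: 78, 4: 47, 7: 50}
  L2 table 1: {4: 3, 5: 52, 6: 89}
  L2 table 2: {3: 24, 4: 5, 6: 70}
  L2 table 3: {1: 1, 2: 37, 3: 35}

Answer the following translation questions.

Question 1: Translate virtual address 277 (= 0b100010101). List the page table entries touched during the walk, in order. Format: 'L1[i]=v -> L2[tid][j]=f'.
Answer: L1[2]=3 -> L2[3][1]=1

Derivation:
vaddr = 277 = 0b100010101
Split: l1_idx=2, l2_idx=1, offset=5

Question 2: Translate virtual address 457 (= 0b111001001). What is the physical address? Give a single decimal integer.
Answer: 57

Derivation:
vaddr = 457 = 0b111001001
Split: l1_idx=3, l2_idx=4, offset=9
L1[3] = 1
L2[1][4] = 3
paddr = 3 * 16 + 9 = 57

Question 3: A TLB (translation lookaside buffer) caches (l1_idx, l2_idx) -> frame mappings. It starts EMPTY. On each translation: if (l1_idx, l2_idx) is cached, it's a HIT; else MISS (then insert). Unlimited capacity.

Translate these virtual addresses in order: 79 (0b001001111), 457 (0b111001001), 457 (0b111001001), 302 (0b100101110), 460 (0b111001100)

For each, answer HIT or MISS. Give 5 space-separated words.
vaddr=79: (0,4) not in TLB -> MISS, insert
vaddr=457: (3,4) not in TLB -> MISS, insert
vaddr=457: (3,4) in TLB -> HIT
vaddr=302: (2,2) not in TLB -> MISS, insert
vaddr=460: (3,4) in TLB -> HIT

Answer: MISS MISS HIT MISS HIT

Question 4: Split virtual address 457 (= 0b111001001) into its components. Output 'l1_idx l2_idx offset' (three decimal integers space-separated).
vaddr = 457 = 0b111001001
  top 2 bits -> l1_idx = 3
  next 3 bits -> l2_idx = 4
  bottom 4 bits -> offset = 9

Answer: 3 4 9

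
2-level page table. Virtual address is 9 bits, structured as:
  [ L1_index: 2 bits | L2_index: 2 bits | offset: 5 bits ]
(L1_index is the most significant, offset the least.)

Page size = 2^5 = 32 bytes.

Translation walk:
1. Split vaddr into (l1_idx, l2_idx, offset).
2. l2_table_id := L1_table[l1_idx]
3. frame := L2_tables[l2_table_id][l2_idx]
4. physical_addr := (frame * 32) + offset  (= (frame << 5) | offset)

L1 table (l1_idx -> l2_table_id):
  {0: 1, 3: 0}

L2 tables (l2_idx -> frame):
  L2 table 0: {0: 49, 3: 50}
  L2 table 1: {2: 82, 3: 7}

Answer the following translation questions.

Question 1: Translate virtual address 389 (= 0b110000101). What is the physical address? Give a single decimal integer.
vaddr = 389 = 0b110000101
Split: l1_idx=3, l2_idx=0, offset=5
L1[3] = 0
L2[0][0] = 49
paddr = 49 * 32 + 5 = 1573

Answer: 1573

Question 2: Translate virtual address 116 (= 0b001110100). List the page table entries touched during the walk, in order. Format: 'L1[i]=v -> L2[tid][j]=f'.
Answer: L1[0]=1 -> L2[1][3]=7

Derivation:
vaddr = 116 = 0b001110100
Split: l1_idx=0, l2_idx=3, offset=20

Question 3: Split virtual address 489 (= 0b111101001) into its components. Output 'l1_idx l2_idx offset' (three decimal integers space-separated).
vaddr = 489 = 0b111101001
  top 2 bits -> l1_idx = 3
  next 2 bits -> l2_idx = 3
  bottom 5 bits -> offset = 9

Answer: 3 3 9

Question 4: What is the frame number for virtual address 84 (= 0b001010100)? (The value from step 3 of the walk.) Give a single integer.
vaddr = 84: l1_idx=0, l2_idx=2
L1[0] = 1; L2[1][2] = 82

Answer: 82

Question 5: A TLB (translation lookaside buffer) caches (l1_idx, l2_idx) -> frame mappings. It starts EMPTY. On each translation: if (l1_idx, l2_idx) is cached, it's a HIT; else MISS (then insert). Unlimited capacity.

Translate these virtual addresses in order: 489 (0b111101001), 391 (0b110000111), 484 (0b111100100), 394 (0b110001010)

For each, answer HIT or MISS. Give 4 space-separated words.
Answer: MISS MISS HIT HIT

Derivation:
vaddr=489: (3,3) not in TLB -> MISS, insert
vaddr=391: (3,0) not in TLB -> MISS, insert
vaddr=484: (3,3) in TLB -> HIT
vaddr=394: (3,0) in TLB -> HIT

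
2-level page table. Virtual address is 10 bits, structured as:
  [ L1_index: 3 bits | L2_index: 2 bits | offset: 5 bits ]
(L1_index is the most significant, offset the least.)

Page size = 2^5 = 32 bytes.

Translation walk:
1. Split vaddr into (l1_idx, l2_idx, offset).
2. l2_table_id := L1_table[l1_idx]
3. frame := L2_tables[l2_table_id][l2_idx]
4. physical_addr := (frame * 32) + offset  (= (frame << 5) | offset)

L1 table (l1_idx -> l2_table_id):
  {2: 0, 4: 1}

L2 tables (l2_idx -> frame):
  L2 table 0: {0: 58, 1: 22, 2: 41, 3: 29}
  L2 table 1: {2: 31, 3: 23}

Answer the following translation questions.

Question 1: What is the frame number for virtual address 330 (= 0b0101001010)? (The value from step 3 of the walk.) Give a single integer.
Answer: 41

Derivation:
vaddr = 330: l1_idx=2, l2_idx=2
L1[2] = 0; L2[0][2] = 41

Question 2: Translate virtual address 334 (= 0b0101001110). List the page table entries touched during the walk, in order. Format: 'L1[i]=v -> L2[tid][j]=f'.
vaddr = 334 = 0b0101001110
Split: l1_idx=2, l2_idx=2, offset=14

Answer: L1[2]=0 -> L2[0][2]=41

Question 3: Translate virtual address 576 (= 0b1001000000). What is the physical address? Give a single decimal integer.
vaddr = 576 = 0b1001000000
Split: l1_idx=4, l2_idx=2, offset=0
L1[4] = 1
L2[1][2] = 31
paddr = 31 * 32 + 0 = 992

Answer: 992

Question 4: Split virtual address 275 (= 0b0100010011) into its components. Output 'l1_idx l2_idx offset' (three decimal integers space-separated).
Answer: 2 0 19

Derivation:
vaddr = 275 = 0b0100010011
  top 3 bits -> l1_idx = 2
  next 2 bits -> l2_idx = 0
  bottom 5 bits -> offset = 19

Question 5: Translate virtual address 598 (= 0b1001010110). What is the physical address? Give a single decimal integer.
Answer: 1014

Derivation:
vaddr = 598 = 0b1001010110
Split: l1_idx=4, l2_idx=2, offset=22
L1[4] = 1
L2[1][2] = 31
paddr = 31 * 32 + 22 = 1014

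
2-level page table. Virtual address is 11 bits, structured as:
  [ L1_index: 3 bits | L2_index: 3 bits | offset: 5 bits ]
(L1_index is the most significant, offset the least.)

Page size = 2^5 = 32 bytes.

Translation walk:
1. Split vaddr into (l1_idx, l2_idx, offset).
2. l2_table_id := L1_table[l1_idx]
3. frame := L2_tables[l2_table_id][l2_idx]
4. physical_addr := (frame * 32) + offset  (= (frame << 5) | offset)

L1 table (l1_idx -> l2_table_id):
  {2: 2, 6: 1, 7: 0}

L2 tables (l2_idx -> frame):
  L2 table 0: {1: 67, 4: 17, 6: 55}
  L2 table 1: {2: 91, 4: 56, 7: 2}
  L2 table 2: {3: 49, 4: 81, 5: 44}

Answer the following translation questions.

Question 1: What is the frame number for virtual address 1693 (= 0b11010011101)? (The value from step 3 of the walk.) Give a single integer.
Answer: 56

Derivation:
vaddr = 1693: l1_idx=6, l2_idx=4
L1[6] = 1; L2[1][4] = 56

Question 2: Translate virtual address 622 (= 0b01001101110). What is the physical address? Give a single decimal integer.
Answer: 1582

Derivation:
vaddr = 622 = 0b01001101110
Split: l1_idx=2, l2_idx=3, offset=14
L1[2] = 2
L2[2][3] = 49
paddr = 49 * 32 + 14 = 1582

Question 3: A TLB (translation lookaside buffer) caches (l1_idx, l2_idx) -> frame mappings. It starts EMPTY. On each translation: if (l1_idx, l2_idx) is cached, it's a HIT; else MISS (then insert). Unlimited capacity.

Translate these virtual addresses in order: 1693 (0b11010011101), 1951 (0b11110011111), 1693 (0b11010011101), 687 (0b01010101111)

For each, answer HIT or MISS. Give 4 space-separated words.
vaddr=1693: (6,4) not in TLB -> MISS, insert
vaddr=1951: (7,4) not in TLB -> MISS, insert
vaddr=1693: (6,4) in TLB -> HIT
vaddr=687: (2,5) not in TLB -> MISS, insert

Answer: MISS MISS HIT MISS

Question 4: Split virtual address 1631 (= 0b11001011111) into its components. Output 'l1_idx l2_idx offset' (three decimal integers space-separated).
vaddr = 1631 = 0b11001011111
  top 3 bits -> l1_idx = 6
  next 3 bits -> l2_idx = 2
  bottom 5 bits -> offset = 31

Answer: 6 2 31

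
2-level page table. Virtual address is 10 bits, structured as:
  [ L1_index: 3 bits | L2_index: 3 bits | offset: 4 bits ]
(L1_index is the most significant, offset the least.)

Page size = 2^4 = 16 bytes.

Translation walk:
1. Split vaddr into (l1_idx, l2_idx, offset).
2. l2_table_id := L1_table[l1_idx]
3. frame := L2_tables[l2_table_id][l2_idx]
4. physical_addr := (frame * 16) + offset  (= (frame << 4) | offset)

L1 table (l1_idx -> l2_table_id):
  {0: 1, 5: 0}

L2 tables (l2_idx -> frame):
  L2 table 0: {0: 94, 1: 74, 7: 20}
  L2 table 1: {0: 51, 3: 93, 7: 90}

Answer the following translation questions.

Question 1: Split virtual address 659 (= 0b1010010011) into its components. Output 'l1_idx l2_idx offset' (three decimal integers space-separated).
vaddr = 659 = 0b1010010011
  top 3 bits -> l1_idx = 5
  next 3 bits -> l2_idx = 1
  bottom 4 bits -> offset = 3

Answer: 5 1 3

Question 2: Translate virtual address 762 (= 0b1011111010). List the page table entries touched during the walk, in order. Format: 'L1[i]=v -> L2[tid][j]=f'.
vaddr = 762 = 0b1011111010
Split: l1_idx=5, l2_idx=7, offset=10

Answer: L1[5]=0 -> L2[0][7]=20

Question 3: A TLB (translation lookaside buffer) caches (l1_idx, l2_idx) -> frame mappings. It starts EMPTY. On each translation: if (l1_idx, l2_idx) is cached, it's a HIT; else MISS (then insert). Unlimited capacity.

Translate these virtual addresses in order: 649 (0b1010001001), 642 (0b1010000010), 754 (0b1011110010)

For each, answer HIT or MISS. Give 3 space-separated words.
Answer: MISS HIT MISS

Derivation:
vaddr=649: (5,0) not in TLB -> MISS, insert
vaddr=642: (5,0) in TLB -> HIT
vaddr=754: (5,7) not in TLB -> MISS, insert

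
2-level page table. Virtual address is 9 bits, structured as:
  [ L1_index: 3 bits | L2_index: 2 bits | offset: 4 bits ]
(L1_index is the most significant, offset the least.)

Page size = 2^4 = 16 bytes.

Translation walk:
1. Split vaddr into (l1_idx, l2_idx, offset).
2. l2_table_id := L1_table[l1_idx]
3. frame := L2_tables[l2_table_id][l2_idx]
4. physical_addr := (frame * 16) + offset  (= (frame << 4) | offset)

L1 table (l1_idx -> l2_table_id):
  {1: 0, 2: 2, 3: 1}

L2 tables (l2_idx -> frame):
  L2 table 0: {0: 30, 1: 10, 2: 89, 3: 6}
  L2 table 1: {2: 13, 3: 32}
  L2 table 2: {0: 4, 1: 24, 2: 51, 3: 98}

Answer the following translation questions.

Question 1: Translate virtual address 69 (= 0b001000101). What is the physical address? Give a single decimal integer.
Answer: 485

Derivation:
vaddr = 69 = 0b001000101
Split: l1_idx=1, l2_idx=0, offset=5
L1[1] = 0
L2[0][0] = 30
paddr = 30 * 16 + 5 = 485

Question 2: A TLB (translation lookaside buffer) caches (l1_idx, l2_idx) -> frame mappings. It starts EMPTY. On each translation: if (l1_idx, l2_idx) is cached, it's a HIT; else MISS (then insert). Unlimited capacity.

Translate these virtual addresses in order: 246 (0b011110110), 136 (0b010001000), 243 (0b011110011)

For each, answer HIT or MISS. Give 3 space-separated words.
Answer: MISS MISS HIT

Derivation:
vaddr=246: (3,3) not in TLB -> MISS, insert
vaddr=136: (2,0) not in TLB -> MISS, insert
vaddr=243: (3,3) in TLB -> HIT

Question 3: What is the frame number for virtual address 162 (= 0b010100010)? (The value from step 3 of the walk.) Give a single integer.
Answer: 51

Derivation:
vaddr = 162: l1_idx=2, l2_idx=2
L1[2] = 2; L2[2][2] = 51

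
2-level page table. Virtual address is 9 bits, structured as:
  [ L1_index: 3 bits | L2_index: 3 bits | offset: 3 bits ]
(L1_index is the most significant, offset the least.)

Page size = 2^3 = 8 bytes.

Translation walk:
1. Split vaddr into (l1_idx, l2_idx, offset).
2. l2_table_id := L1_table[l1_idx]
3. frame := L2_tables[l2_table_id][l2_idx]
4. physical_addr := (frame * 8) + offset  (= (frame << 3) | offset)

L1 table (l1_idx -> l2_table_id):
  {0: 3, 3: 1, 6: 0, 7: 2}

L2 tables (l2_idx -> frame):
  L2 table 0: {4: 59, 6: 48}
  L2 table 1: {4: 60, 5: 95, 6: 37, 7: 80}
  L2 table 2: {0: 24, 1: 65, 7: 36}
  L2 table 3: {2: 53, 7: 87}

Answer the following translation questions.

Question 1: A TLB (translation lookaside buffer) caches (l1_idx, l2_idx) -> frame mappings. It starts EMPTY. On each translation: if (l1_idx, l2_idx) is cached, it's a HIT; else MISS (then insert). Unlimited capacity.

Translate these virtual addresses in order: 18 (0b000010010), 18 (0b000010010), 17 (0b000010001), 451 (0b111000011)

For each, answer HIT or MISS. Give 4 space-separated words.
Answer: MISS HIT HIT MISS

Derivation:
vaddr=18: (0,2) not in TLB -> MISS, insert
vaddr=18: (0,2) in TLB -> HIT
vaddr=17: (0,2) in TLB -> HIT
vaddr=451: (7,0) not in TLB -> MISS, insert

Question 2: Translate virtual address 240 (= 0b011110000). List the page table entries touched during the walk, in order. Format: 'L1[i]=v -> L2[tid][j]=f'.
Answer: L1[3]=1 -> L2[1][6]=37

Derivation:
vaddr = 240 = 0b011110000
Split: l1_idx=3, l2_idx=6, offset=0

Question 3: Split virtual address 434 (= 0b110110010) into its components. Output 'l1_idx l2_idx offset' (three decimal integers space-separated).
Answer: 6 6 2

Derivation:
vaddr = 434 = 0b110110010
  top 3 bits -> l1_idx = 6
  next 3 bits -> l2_idx = 6
  bottom 3 bits -> offset = 2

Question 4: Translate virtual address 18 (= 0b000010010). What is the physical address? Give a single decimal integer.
vaddr = 18 = 0b000010010
Split: l1_idx=0, l2_idx=2, offset=2
L1[0] = 3
L2[3][2] = 53
paddr = 53 * 8 + 2 = 426

Answer: 426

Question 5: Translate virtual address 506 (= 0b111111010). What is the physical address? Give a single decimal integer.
vaddr = 506 = 0b111111010
Split: l1_idx=7, l2_idx=7, offset=2
L1[7] = 2
L2[2][7] = 36
paddr = 36 * 8 + 2 = 290

Answer: 290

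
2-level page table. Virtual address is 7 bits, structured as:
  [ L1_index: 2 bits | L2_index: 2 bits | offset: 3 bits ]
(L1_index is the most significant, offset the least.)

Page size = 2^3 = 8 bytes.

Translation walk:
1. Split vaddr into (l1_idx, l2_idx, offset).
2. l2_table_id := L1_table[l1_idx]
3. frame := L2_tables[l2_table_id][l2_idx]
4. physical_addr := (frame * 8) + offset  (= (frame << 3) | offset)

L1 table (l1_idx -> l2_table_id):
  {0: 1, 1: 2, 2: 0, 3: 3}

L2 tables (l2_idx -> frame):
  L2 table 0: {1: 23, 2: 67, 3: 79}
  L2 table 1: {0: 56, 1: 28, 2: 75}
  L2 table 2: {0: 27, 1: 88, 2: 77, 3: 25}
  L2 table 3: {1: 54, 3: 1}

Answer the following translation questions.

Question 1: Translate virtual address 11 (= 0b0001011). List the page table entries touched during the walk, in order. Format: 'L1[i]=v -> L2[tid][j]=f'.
Answer: L1[0]=1 -> L2[1][1]=28

Derivation:
vaddr = 11 = 0b0001011
Split: l1_idx=0, l2_idx=1, offset=3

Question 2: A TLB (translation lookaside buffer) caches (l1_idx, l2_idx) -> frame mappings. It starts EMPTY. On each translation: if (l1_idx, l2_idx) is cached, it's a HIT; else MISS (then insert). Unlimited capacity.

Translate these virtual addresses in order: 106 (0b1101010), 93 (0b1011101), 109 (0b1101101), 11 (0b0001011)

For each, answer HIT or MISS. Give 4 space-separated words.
vaddr=106: (3,1) not in TLB -> MISS, insert
vaddr=93: (2,3) not in TLB -> MISS, insert
vaddr=109: (3,1) in TLB -> HIT
vaddr=11: (0,1) not in TLB -> MISS, insert

Answer: MISS MISS HIT MISS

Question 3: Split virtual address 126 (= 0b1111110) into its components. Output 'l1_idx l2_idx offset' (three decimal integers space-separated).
Answer: 3 3 6

Derivation:
vaddr = 126 = 0b1111110
  top 2 bits -> l1_idx = 3
  next 2 bits -> l2_idx = 3
  bottom 3 bits -> offset = 6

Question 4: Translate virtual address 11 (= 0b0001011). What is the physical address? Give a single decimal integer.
Answer: 227

Derivation:
vaddr = 11 = 0b0001011
Split: l1_idx=0, l2_idx=1, offset=3
L1[0] = 1
L2[1][1] = 28
paddr = 28 * 8 + 3 = 227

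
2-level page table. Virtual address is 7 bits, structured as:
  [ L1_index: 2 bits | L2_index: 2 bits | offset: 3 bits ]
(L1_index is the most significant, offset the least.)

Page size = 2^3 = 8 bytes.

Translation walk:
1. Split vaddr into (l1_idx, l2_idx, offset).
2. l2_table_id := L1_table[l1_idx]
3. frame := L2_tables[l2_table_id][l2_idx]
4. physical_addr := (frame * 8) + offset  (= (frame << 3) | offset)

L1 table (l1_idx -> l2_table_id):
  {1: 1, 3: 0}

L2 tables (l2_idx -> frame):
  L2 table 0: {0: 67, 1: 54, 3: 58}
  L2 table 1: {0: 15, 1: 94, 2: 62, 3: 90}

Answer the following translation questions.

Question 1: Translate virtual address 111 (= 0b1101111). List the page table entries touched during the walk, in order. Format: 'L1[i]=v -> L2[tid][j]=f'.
Answer: L1[3]=0 -> L2[0][1]=54

Derivation:
vaddr = 111 = 0b1101111
Split: l1_idx=3, l2_idx=1, offset=7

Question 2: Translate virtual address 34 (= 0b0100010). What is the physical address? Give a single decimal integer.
Answer: 122

Derivation:
vaddr = 34 = 0b0100010
Split: l1_idx=1, l2_idx=0, offset=2
L1[1] = 1
L2[1][0] = 15
paddr = 15 * 8 + 2 = 122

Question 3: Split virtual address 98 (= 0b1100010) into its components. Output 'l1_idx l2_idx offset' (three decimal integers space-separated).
Answer: 3 0 2

Derivation:
vaddr = 98 = 0b1100010
  top 2 bits -> l1_idx = 3
  next 2 bits -> l2_idx = 0
  bottom 3 bits -> offset = 2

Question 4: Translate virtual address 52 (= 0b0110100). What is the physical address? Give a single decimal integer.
Answer: 500

Derivation:
vaddr = 52 = 0b0110100
Split: l1_idx=1, l2_idx=2, offset=4
L1[1] = 1
L2[1][2] = 62
paddr = 62 * 8 + 4 = 500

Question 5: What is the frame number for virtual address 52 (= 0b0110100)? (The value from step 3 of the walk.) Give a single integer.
Answer: 62

Derivation:
vaddr = 52: l1_idx=1, l2_idx=2
L1[1] = 1; L2[1][2] = 62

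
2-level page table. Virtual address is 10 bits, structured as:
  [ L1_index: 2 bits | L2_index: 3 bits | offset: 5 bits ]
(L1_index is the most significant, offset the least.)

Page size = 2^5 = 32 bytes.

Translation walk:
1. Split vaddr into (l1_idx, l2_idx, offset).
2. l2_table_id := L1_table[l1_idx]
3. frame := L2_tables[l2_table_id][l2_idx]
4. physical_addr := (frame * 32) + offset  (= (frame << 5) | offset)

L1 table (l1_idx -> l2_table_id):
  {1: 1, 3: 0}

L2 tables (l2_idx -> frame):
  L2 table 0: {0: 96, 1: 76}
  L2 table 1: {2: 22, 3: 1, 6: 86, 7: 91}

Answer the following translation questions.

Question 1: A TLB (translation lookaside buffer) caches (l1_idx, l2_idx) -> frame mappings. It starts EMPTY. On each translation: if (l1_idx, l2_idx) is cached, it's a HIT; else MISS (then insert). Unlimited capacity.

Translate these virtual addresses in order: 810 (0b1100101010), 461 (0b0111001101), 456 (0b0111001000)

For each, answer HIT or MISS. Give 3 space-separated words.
Answer: MISS MISS HIT

Derivation:
vaddr=810: (3,1) not in TLB -> MISS, insert
vaddr=461: (1,6) not in TLB -> MISS, insert
vaddr=456: (1,6) in TLB -> HIT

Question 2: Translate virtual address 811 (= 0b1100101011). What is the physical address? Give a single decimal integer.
Answer: 2443

Derivation:
vaddr = 811 = 0b1100101011
Split: l1_idx=3, l2_idx=1, offset=11
L1[3] = 0
L2[0][1] = 76
paddr = 76 * 32 + 11 = 2443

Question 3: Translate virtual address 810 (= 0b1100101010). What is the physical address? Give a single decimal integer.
vaddr = 810 = 0b1100101010
Split: l1_idx=3, l2_idx=1, offset=10
L1[3] = 0
L2[0][1] = 76
paddr = 76 * 32 + 10 = 2442

Answer: 2442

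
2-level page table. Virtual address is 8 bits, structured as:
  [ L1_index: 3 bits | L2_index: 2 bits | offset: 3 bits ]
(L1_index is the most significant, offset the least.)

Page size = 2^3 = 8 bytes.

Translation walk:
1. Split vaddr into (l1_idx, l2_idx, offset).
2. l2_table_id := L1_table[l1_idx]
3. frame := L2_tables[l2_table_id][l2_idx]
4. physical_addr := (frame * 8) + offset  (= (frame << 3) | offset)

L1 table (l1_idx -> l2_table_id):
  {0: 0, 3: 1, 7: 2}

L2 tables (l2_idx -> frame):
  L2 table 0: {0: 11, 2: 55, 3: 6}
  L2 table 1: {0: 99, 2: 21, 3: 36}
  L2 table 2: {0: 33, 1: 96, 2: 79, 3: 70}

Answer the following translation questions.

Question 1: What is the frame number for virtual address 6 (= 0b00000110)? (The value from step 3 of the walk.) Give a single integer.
Answer: 11

Derivation:
vaddr = 6: l1_idx=0, l2_idx=0
L1[0] = 0; L2[0][0] = 11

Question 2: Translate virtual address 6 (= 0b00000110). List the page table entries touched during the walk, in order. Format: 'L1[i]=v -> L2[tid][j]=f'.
vaddr = 6 = 0b00000110
Split: l1_idx=0, l2_idx=0, offset=6

Answer: L1[0]=0 -> L2[0][0]=11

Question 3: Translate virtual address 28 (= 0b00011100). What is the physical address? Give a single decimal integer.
Answer: 52

Derivation:
vaddr = 28 = 0b00011100
Split: l1_idx=0, l2_idx=3, offset=4
L1[0] = 0
L2[0][3] = 6
paddr = 6 * 8 + 4 = 52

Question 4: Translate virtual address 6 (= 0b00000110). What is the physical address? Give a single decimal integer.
vaddr = 6 = 0b00000110
Split: l1_idx=0, l2_idx=0, offset=6
L1[0] = 0
L2[0][0] = 11
paddr = 11 * 8 + 6 = 94

Answer: 94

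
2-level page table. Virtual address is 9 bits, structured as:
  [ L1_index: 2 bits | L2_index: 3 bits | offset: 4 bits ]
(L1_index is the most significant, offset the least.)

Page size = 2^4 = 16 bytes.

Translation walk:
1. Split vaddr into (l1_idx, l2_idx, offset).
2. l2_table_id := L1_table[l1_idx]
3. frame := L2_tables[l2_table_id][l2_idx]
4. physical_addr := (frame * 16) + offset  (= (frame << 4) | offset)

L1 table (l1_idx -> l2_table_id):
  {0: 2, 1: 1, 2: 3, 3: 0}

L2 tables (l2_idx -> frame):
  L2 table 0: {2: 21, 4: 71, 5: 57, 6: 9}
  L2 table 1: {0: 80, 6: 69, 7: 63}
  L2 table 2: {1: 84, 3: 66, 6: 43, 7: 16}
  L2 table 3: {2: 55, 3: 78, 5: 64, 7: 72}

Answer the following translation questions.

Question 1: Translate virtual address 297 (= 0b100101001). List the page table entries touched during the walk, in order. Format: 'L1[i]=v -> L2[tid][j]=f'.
vaddr = 297 = 0b100101001
Split: l1_idx=2, l2_idx=2, offset=9

Answer: L1[2]=3 -> L2[3][2]=55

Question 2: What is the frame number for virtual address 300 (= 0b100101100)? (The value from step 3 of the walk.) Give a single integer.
vaddr = 300: l1_idx=2, l2_idx=2
L1[2] = 3; L2[3][2] = 55

Answer: 55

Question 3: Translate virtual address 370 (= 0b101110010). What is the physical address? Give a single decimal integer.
Answer: 1154

Derivation:
vaddr = 370 = 0b101110010
Split: l1_idx=2, l2_idx=7, offset=2
L1[2] = 3
L2[3][7] = 72
paddr = 72 * 16 + 2 = 1154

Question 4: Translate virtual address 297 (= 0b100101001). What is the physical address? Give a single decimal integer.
Answer: 889

Derivation:
vaddr = 297 = 0b100101001
Split: l1_idx=2, l2_idx=2, offset=9
L1[2] = 3
L2[3][2] = 55
paddr = 55 * 16 + 9 = 889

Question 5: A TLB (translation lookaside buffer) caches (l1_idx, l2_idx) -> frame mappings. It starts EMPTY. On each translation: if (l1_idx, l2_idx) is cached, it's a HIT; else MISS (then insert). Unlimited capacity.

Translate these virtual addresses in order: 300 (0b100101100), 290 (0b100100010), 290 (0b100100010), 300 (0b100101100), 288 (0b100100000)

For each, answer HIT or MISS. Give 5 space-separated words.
vaddr=300: (2,2) not in TLB -> MISS, insert
vaddr=290: (2,2) in TLB -> HIT
vaddr=290: (2,2) in TLB -> HIT
vaddr=300: (2,2) in TLB -> HIT
vaddr=288: (2,2) in TLB -> HIT

Answer: MISS HIT HIT HIT HIT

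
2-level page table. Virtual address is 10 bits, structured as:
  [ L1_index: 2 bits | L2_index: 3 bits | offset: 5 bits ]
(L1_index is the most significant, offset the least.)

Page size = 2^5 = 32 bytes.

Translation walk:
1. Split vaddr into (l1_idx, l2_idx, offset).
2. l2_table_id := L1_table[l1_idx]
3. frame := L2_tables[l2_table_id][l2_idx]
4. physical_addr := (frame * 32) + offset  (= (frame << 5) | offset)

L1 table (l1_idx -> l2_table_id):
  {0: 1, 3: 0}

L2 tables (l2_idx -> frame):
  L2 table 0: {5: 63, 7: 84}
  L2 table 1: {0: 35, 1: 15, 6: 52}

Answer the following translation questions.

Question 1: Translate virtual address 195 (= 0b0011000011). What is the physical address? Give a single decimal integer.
Answer: 1667

Derivation:
vaddr = 195 = 0b0011000011
Split: l1_idx=0, l2_idx=6, offset=3
L1[0] = 1
L2[1][6] = 52
paddr = 52 * 32 + 3 = 1667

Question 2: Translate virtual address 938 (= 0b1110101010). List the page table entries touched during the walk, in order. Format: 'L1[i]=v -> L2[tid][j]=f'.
vaddr = 938 = 0b1110101010
Split: l1_idx=3, l2_idx=5, offset=10

Answer: L1[3]=0 -> L2[0][5]=63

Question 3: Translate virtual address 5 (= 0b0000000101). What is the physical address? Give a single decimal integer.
Answer: 1125

Derivation:
vaddr = 5 = 0b0000000101
Split: l1_idx=0, l2_idx=0, offset=5
L1[0] = 1
L2[1][0] = 35
paddr = 35 * 32 + 5 = 1125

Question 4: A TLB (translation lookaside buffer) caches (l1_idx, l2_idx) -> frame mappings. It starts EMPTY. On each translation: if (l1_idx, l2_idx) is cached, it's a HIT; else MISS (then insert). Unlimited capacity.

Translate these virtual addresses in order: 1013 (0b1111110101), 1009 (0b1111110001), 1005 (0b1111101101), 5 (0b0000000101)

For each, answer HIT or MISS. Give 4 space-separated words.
Answer: MISS HIT HIT MISS

Derivation:
vaddr=1013: (3,7) not in TLB -> MISS, insert
vaddr=1009: (3,7) in TLB -> HIT
vaddr=1005: (3,7) in TLB -> HIT
vaddr=5: (0,0) not in TLB -> MISS, insert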